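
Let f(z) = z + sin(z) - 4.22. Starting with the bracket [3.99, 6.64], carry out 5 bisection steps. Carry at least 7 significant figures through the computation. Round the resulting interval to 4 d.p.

f(3.990000) = -0.980228, f(6.640000) = 2.769291 (opposite signs)
step 1: m = 5.315000, f(m) = 0.271141 > 0 → root in [3.990000, 5.315000]
step 2: m = 4.652500, f(m) = -0.565707 < 0 → root in [4.652500, 5.315000]
step 3: m = 4.983750, f(m) = -0.199657 < 0 → root in [4.983750, 5.315000]
step 4: m = 5.149375, f(m) = 0.023344 > 0 → root in [4.983750, 5.149375]
step 5: m = 5.066562, f(m) = -0.091371 < 0 → root in [5.066562, 5.149375]

[5.0666, 5.1494]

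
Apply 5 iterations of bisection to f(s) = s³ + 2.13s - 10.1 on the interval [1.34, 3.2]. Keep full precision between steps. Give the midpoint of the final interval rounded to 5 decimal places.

1.83406

f(1.340000) = -4.839696, f(3.200000) = 29.484000 (opposite signs)
step 1: m = 2.270000, f(m) = 6.432183 > 0 → root in [1.340000, 2.270000]
step 2: m = 1.805000, f(m) = -0.374615 < 0 → root in [1.805000, 2.270000]
step 3: m = 2.037500, f(m) = 2.698365 > 0 → root in [1.805000, 2.037500]
step 4: m = 1.921250, f(m) = 1.083984 > 0 → root in [1.805000, 1.921250]
step 5: m = 1.863125, f(m) = 0.335801 > 0 → root in [1.805000, 1.863125]
Midpoint of [1.805000, 1.863125] = 1.834063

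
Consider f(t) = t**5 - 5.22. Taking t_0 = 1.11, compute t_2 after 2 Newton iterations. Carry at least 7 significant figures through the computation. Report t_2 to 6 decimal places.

f'(t) = 5t**4
t_0 = 1.110000: f = -3.534942, f' = 7.590352 → t_1 = 1.110000 - (-3.534942)/(7.590352) = 1.575715
t_1 = 1.575715: f = 4.493786, f' = 30.823421 → t_2 = 1.575715 - (4.493786)/(30.823421) = 1.429924

1.429924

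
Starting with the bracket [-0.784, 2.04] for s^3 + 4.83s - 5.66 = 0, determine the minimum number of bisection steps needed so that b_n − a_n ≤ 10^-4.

15

Initial width b − a = 2.04 − -0.784 = 2.824000.
After n steps the width is (b−a)/2^n; need (b−a)/2^n ≤ 10^-4.
So n ≥ log₂(2.824000/10^-4) = log₂(28240.0000) ≈ 14.7855.
Hence n = 15.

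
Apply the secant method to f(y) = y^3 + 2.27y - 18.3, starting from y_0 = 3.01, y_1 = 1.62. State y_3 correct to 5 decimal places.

2.41029

f(y_0) = 15.803601, f(y_1) = -10.371072
y_2 = 1.620000 - (-10.371072)·(1.620000 - 3.010000)/(-10.371072 - (15.803601)) = 2.170753; f(y_2) = -3.143430
y_3 = 2.170753 - (-3.143430)·(2.170753 - 1.620000)/(-3.143430 - (-10.371072)) = 2.410286; f(y_3) = 1.173851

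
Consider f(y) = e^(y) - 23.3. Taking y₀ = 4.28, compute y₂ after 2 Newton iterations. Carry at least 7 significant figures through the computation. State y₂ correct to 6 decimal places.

f'(y) = e^(y)
y_0 = 4.280000: f = 48.940440, f' = 72.240440 → y_1 = 4.280000 - (48.940440)/(72.240440) = 3.602534
y_1 = 3.602534: f = 13.391093, f' = 36.691093 → y_2 = 3.602534 - (13.391093)/(36.691093) = 3.237566

3.237566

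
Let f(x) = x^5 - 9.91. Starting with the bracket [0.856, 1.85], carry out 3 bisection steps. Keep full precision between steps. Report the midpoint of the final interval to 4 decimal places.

f(0.856000) = -9.450412, f(1.850000) = 11.759987 (opposite signs)
step 1: m = 1.353000, f(m) = -5.375922 < 0 → root in [1.353000, 1.850000]
step 2: m = 1.601500, f(m) = 0.625004 > 0 → root in [1.353000, 1.601500]
step 3: m = 1.477250, f(m) = -2.874905 < 0 → root in [1.477250, 1.601500]
Midpoint of [1.477250, 1.601500] = 1.539375

1.5394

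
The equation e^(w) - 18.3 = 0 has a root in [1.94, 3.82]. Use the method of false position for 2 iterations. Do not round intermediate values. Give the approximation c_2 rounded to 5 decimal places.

2.73810

f(1.940000) = -11.341249, f(3.820000) = 27.304208
step 1: c = 2.491722, f(c) = -6.217937 < 0 → new bracket [2.491722, 3.820000]
step 2: c = 2.738101, f(c) = -2.842399 < 0 → new bracket [2.738101, 3.820000]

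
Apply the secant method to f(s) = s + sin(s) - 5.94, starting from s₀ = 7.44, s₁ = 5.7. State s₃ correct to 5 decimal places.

Secant update: s_(k+1) = s_k − f(s_k)·(s_k − s_(k-1))/(f(s_k) − f(s_(k-1))).
f(s_0) = 2.415526, f(s_1) = -0.790686
s_2 = 5.700000 - (-0.790686)·(5.700000 - 7.440000)/(-0.790686 - (2.415526)) = 6.129102; f(s_2) = 0.035628
s_3 = 6.129102 - (0.035628)·(6.129102 - 5.700000)/(0.035628 - (-0.790686)) = 6.110601; f(s_3) = -0.001129

6.11060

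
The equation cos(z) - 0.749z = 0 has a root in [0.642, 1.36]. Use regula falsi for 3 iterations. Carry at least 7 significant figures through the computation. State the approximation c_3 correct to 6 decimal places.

False-position update: c = (a·f(b) − b·f(a))/(f(b) − f(a)); replace the endpoint whose sign matches f(c).
f(0.642000) = 0.320042, f(1.360000) = -0.809401
step 1: c = 0.845454, f(c) = 0.030146 > 0 → new bracket [0.845454, 1.360000]
step 2: c = 0.863930, f(c) = 0.002370 > 0 → new bracket [0.863930, 1.360000]
step 3: c = 0.865379, f(c) = 0.000183 > 0 → new bracket [0.865379, 1.360000]

0.865379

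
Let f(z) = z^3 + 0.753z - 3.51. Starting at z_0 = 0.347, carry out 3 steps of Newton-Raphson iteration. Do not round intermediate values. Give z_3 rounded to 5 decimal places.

f'(z) = 3z^2 + 0.753
z_0 = 0.347000: f = -3.206927, f' = 1.114227 → z_1 = 0.347000 - (-3.206927)/(1.114227) = 3.225163
z_1 = 3.225163: f = 32.465654, f' = 31.958032 → z_2 = 3.225163 - (32.465654)/(31.958032) = 2.209279
z_2 = 2.209279: f = 8.936889, f' = 15.395743 → z_3 = 2.209279 - (8.936889)/(15.395743) = 1.628801

1.62880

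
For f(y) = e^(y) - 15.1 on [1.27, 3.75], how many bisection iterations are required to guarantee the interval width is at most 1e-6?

22

Initial width b − a = 3.75 − 1.27 = 2.480000.
After n steps the width is (b−a)/2^n; need (b−a)/2^n ≤ 1e-6.
So n ≥ log₂(2.480000/1e-6) = log₂(2480000.0000) ≈ 21.2419.
Hence n = 22.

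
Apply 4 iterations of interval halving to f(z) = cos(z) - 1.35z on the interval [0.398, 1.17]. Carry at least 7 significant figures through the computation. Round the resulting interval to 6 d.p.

f(0.398000) = 0.384538, f(1.170000) = -1.189348 (opposite signs)
step 1: m = 0.784000, f(m) = -0.350305 < 0 → root in [0.398000, 0.784000]
step 2: m = 0.591000, f(m) = 0.032534 > 0 → root in [0.591000, 0.784000]
step 3: m = 0.687500, f(m) = -0.155290 < 0 → root in [0.591000, 0.687500]
step 4: m = 0.639250, f(m) = -0.060444 < 0 → root in [0.591000, 0.639250]

[0.591000, 0.639250]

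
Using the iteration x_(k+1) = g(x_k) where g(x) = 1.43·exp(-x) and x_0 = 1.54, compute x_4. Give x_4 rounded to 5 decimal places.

0.86804

x_1 = g(1.540000) = 0.306565
x_2 = g(0.306565) = 1.052438
x_3 = g(1.052438) = 0.499192
x_4 = g(0.499192) = 0.868040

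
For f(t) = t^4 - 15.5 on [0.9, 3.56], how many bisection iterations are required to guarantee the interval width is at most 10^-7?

25

Initial width b − a = 3.56 − 0.9 = 2.660000.
After n steps the width is (b−a)/2^n; need (b−a)/2^n ≤ 10^-7.
So n ≥ log₂(2.660000/10^-7) = log₂(26600000.0000) ≈ 24.6649.
Hence n = 25.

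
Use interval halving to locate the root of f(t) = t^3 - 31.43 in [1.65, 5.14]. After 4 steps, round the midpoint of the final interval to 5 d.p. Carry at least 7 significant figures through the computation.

3.06781

f(1.650000) = -26.937875, f(5.140000) = 104.366744 (opposite signs)
step 1: m = 3.395000, f(m) = 7.700855 > 0 → root in [1.650000, 3.395000]
step 2: m = 2.522500, f(m) = -15.379317 < 0 → root in [2.522500, 3.395000]
step 3: m = 2.958750, f(m) = -5.528506 < 0 → root in [2.958750, 3.395000]
step 4: m = 3.176875, f(m) = 0.632721 > 0 → root in [2.958750, 3.176875]
Midpoint of [2.958750, 3.176875] = 3.067812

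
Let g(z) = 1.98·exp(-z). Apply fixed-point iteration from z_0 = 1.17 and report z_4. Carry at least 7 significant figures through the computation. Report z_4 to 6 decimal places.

1.004613

z_1 = g(1.170000) = 0.614527
z_2 = g(0.614527) = 1.070976
z_3 = g(1.070976) = 0.678494
z_4 = g(0.678494) = 1.004613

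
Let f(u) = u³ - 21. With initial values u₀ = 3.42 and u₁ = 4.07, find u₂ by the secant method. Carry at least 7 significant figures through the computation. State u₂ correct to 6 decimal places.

f(u_0) = 19.001688, f(u_1) = 46.419143
u_2 = 4.070000 - (46.419143)·(4.070000 - 3.420000)/(46.419143 - (19.001688)) = 2.969517; f(u_2) = 5.185294

2.969517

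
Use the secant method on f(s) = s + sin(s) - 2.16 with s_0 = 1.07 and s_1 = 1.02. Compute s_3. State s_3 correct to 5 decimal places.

Secant update: s_(k+1) = s_k − f(s_k)·(s_k − s_(k-1))/(f(s_k) − f(s_(k-1))).
f(s_0) = -0.212799, f(s_1) = -0.287892
s_2 = 1.020000 - (-0.287892)·(1.020000 - 1.070000)/(-0.287892 - (-0.212799)) = 1.211692; f(s_2) = -0.012097
s_3 = 1.211692 - (-0.012097)·(1.211692 - 1.020000)/(-0.012097 - (-0.287892)) = 1.220099; f(s_3) = -0.000767

1.22010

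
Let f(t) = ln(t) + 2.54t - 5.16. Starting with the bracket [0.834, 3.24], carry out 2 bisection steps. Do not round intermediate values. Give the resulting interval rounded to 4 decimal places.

[1.4355, 2.0370]

f(0.834000) = -3.223162, f(3.240000) = 4.245173 (opposite signs)
step 1: m = 2.037000, f(m) = 0.725458 > 0 → root in [0.834000, 2.037000]
step 2: m = 1.435500, f(m) = -1.152317 < 0 → root in [1.435500, 2.037000]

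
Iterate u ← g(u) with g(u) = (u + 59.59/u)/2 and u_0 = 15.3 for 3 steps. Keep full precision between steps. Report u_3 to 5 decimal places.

7.72159

u_1 = g(15.300000) = 9.597386
u_2 = g(9.597386) = 7.903184
u_3 = g(7.903184) = 7.721592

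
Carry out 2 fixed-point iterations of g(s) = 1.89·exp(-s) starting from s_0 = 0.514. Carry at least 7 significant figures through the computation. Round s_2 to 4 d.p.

0.6103

s_1 = g(0.514000) = 1.130406
s_2 = g(1.130406) = 0.610285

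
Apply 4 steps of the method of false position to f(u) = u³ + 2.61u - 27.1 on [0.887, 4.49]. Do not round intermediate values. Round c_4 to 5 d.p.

f(0.887000) = -24.087066, f(4.490000) = 75.137749
step 1: c = 1.761637, f(c) = -17.035124 < 0 → new bracket [1.761637, 4.490000]
step 2: c = 2.265885, f(c) = -9.552451 < 0 → new bracket [2.265885, 4.490000]
step 3: c = 2.516749, f(c) = -4.590122 < 0 → new bracket [2.516749, 4.490000]
step 4: c = 2.630354, f(c) = -2.035978 < 0 → new bracket [2.630354, 4.490000]

2.63035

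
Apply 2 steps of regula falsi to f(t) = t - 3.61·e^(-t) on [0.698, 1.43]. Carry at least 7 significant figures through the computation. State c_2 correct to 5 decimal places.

f(0.698000) = -1.098262, f(1.430000) = 0.566095
step 1: c = 1.181026, f(c) = 0.072887 > 0 → new bracket [0.698000, 1.181026]
step 2: c = 1.150965, f(c) = 0.009008 > 0 → new bracket [0.698000, 1.150965]

1.15096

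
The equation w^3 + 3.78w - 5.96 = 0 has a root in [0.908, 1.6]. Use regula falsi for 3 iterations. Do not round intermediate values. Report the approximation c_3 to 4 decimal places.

f(0.908000) = -1.779147, f(1.600000) = 4.184000
step 1: c = 1.114463, f(c) = -0.363135 < 0 → new bracket [1.114463, 1.600000]
step 2: c = 1.153238, f(c) = -0.067001 < 0 → new bracket [1.153238, 1.600000]
step 3: c = 1.160280, f(c) = -0.012117 < 0 → new bracket [1.160280, 1.600000]

1.1603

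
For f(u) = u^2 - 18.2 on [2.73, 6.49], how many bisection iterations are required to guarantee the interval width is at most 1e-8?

Initial width b − a = 6.49 − 2.73 = 3.760000.
After n steps the width is (b−a)/2^n; need (b−a)/2^n ≤ 1e-8.
So n ≥ log₂(3.760000/1e-8) = log₂(376000000.0000) ≈ 28.4862.
Hence n = 29.

29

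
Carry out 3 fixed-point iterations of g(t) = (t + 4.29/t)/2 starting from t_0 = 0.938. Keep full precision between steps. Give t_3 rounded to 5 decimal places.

2.07291

t_1 = g(0.938000) = 2.755780
t_2 = g(2.755780) = 2.156254
t_3 = g(2.156254) = 2.072908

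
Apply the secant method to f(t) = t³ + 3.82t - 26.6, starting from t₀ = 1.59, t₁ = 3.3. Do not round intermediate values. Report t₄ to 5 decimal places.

Secant update: t_(k+1) = t_k − f(t_k)·(t_k − t_(k-1))/(f(t_k) − f(t_(k-1))).
f(t_0) = -16.506521, f(t_1) = 21.943000
t_2 = 3.300000 - (21.943000)·(3.300000 - 1.590000)/(21.943000 - (-16.506521)) = 2.324109; f(t_2) = -5.168263
t_3 = 2.324109 - (-5.168263)·(2.324109 - 3.300000)/(-5.168263 - (21.943000)) = 2.510145; f(t_3) = -1.195257
t_4 = 2.510145 - (-1.195257)·(2.510145 - 2.324109)/(-1.195257 - (-5.168263)) = 2.566113; f(t_4) = 0.100233

2.56611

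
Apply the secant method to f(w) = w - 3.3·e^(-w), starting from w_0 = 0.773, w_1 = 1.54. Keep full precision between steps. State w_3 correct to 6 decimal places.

1.095134

Secant update: w_(k+1) = w_k − f(w_k)·(w_k − w_(k-1))/(f(w_k) − f(w_(k-1))).
f(w_0) = -0.750366, f(w_1) = 0.832542
w_2 = 1.540000 - (0.832542)·(1.540000 - 0.773000)/(0.832542 - (-0.750366)) = 1.136591; f(w_2) = 0.077584
w_3 = 1.136591 - (0.077584)·(1.136591 - 1.540000)/(0.077584 - (0.832542)) = 1.095134; f(w_3) = -0.008698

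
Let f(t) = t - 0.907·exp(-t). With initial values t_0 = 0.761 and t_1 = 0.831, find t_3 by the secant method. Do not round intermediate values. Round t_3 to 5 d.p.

f(t_0) = 0.337251, f(t_1) = 0.435899
t_2 = 0.831000 - (0.435899)·(0.831000 - 0.761000)/(0.435899 - (0.337251)) = 0.521689; f(t_2) = -0.016631
t_3 = 0.521689 - (-0.016631)·(0.521689 - 0.831000)/(-0.016631 - (0.435899)) = 0.533057; f(t_3) = 0.000821

0.53306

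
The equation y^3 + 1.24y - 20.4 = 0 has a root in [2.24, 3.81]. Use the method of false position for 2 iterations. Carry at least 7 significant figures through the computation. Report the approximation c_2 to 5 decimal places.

2.53819

False-position update: c = (a·f(b) − b·f(a))/(f(b) − f(a)); replace the endpoint whose sign matches f(c).
f(2.240000) = -6.382976, f(3.810000) = 39.630741
step 1: c = 2.457789, f(c) = -2.505514 < 0 → new bracket [2.457789, 3.810000]
step 2: c = 2.538194, f(c) = -0.900501 < 0 → new bracket [2.538194, 3.810000]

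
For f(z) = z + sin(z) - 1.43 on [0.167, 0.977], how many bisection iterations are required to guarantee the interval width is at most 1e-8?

27

Initial width b − a = 0.977 − 0.167 = 0.810000.
After n steps the width is (b−a)/2^n; need (b−a)/2^n ≤ 1e-8.
So n ≥ log₂(0.810000/1e-8) = log₂(81000000.0000) ≈ 26.2714.
Hence n = 27.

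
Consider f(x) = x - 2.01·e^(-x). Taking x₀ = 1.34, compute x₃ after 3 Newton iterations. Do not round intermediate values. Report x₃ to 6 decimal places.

f'(x) = 1 + 2.01·e^(-x)
x_0 = 1.340000: f = 0.813690, f' = 1.526310 → x_1 = 1.340000 - (0.813690)/(1.526310) = 0.806891
x_1 = 0.806891: f = -0.090059, f' = 1.896949 → x_2 = 0.806891 - (-0.090059)/(1.896949) = 0.854366
x_2 = 0.854366: f = -0.000995, f' = 1.855361 → x_3 = 0.854366 - (-0.000995)/(1.855361) = 0.854902

0.854902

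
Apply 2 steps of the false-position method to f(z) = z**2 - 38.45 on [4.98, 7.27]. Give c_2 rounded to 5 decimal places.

f(4.980000) = -13.649600, f(7.270000) = 14.402900
step 1: c = 6.094253, f(c) = -1.310080 < 0 → new bracket [6.094253, 7.270000]
step 2: c = 6.192282, f(c) = -0.105647 < 0 → new bracket [6.192282, 7.270000]

6.19228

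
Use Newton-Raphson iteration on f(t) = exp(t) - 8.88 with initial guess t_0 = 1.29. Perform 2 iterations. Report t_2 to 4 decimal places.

2.3110

f'(t) = exp(t)
t_0 = 1.290000: f = -5.247213, f' = 3.632787 → t_1 = 1.290000 - (-5.247213)/(3.632787) = 2.734405
t_1 = 2.734405: f = 6.520570, f' = 15.400570 → t_2 = 2.734405 - (6.520570)/(15.400570) = 2.311007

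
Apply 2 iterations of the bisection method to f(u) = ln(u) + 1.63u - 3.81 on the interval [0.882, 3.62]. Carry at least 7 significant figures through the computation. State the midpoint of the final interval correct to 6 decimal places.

f(0.882000) = -2.497903, f(3.620000) = 3.377074 (opposite signs)
step 1: m = 2.251000, f(m) = 0.670505 > 0 → root in [0.882000, 2.251000]
step 2: m = 1.566500, f(m) = -0.807761 < 0 → root in [1.566500, 2.251000]
Midpoint of [1.566500, 2.251000] = 1.908750

1.908750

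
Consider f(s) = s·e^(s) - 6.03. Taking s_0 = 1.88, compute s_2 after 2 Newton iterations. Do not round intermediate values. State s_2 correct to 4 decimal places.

f'(s) = (s + 1)·e^(s)
s_0 = 1.880000: f = 6.290589, f' = 18.874094 → s_1 = 1.880000 - (6.290589)/(18.874094) = 1.546708
s_1 = 1.546708: f = 1.233315, f' = 11.959300 → s_2 = 1.546708 - (1.233315)/(11.959300) = 1.443582

1.4436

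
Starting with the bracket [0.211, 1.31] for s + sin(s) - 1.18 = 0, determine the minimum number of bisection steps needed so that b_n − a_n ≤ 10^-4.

Initial width b − a = 1.31 − 0.211 = 1.099000.
After n steps the width is (b−a)/2^n; need (b−a)/2^n ≤ 10^-4.
So n ≥ log₂(1.099000/10^-4) = log₂(10990.0000) ≈ 13.4239.
Hence n = 14.

14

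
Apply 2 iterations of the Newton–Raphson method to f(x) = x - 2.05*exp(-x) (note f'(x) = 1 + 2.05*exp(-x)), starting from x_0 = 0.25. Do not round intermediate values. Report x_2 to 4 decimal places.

Newton update: x ← x − f(x)/f'(x).
x_0 = 0.250000: f = -1.346542, f' = 2.596542 → x_1 = 0.250000 - (-1.346542)/(2.596542) = 0.768590
x_1 = 0.768590: f = -0.181925, f' = 1.950516 → x_2 = 0.768590 - (-0.181925)/(1.950516) = 0.861861

0.8619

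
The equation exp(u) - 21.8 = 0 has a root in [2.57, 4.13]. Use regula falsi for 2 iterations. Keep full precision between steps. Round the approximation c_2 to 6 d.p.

2.977491

f(2.570000) = -8.734176, f(4.130000) = 40.377923
step 1: c = 2.847433, f(c) = -4.556540 < 0 → new bracket [2.847433, 4.130000]
step 2: c = 2.977491, f(c) = -2.161527 < 0 → new bracket [2.977491, 4.130000]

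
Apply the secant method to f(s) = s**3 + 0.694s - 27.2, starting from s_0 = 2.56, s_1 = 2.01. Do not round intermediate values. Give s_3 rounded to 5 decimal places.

f(s_0) = -8.646144, f(s_1) = -17.684459
s_2 = 2.010000 - (-17.684459)·(2.010000 - 2.560000)/(-17.684459 - (-8.646144)) = 3.086136; f(s_2) = 4.334852
s_3 = 3.086136 - (4.334852)·(3.086136 - 2.010000)/(4.334852 - (-17.684459)) = 2.874281; f(s_3) = -1.459398

2.87428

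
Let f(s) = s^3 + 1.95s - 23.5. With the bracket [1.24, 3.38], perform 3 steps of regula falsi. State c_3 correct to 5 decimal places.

2.61715

f(1.240000) = -19.175376, f(3.380000) = 21.705472
step 1: c = 2.243778, f(c) = -7.828240 < 0 → new bracket [2.243778, 3.380000]
step 2: c = 2.544946, f(c) = -2.054366 < 0 → new bracket [2.544946, 3.380000]
step 3: c = 2.617148, f(c) = -0.470493 < 0 → new bracket [2.617148, 3.380000]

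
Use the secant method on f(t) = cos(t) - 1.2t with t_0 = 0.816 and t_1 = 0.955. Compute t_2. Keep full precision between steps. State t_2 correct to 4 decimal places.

0.6670

f(t_0) = -0.294060, f(t_1) = -0.568391
t_2 = 0.955000 - (-0.568391)·(0.955000 - 0.816000)/(-0.568391 - (-0.294060)) = 0.667004; f(t_2) = -0.014726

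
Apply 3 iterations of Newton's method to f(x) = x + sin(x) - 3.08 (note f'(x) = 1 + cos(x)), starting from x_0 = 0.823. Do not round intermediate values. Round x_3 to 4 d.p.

2.3598

x_0 = 0.823000: f = -1.523811, f' = 1.680025 → x_1 = 0.823000 - (-1.523811)/(1.680025) = 1.730017
x_1 = 1.730017: f = -0.362632, f' = 0.841451 → x_2 = 1.730017 - (-0.362632)/(0.841451) = 2.160977
x_2 = 2.160977: f = -0.088183, f' = 0.443489 → x_3 = 2.160977 - (-0.088183)/(0.443489) = 2.359816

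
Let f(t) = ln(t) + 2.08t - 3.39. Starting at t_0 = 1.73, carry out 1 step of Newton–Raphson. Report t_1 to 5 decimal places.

f'(t) = 1/t + 2.08
t_0 = 1.730000: f = 0.756521, f' = 2.658035 → t_1 = 1.730000 - (0.756521)/(2.658035) = 1.445383

1.44538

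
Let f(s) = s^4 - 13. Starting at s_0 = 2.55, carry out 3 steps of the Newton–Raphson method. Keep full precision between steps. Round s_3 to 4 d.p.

1.8995

f'(s) = 4s^3
s_0 = 2.550000: f = 29.282506, f' = 66.325500 → s_1 = 2.550000 - (29.282506)/(66.325500) = 2.108503
s_1 = 2.108503: f = 6.765005, f' = 37.495806 → s_2 = 2.108503 - (6.765005)/(37.495806) = 1.928083
s_2 = 1.928083: f = 0.819829, f' = 28.670613 → s_3 = 1.928083 - (0.819829)/(28.670613) = 1.899488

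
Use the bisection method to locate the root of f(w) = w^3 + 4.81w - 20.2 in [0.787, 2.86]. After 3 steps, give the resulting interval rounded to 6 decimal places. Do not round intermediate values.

f(0.787000) = -15.927087, f(2.860000) = 16.950256 (opposite signs)
step 1: m = 1.823500, f(m) = -5.365550 < 0 → root in [1.823500, 2.860000]
step 2: m = 2.341750, f(m) = 3.905490 > 0 → root in [1.823500, 2.341750]
step 3: m = 2.082625, f(m) = -1.149548 < 0 → root in [2.082625, 2.341750]

[2.082625, 2.341750]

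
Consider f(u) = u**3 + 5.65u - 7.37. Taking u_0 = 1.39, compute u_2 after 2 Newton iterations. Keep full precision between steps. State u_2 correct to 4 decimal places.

f'(u) = 3u**2 + 5.65
u_0 = 1.390000: f = 3.169119, f' = 11.446300 → u_1 = 1.390000 - (3.169119)/(11.446300) = 1.113132
u_1 = 1.113132: f = 0.298432, f' = 9.367186 → u_2 = 1.113132 - (0.298432)/(9.367186) = 1.081272

1.0813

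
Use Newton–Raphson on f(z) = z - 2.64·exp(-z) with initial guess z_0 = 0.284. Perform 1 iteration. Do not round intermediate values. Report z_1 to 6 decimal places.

0.854181

f'(z) = 1 + 2.64·exp(-z)
z_0 = 0.284000: f = -1.703304, f' = 2.987304 → z_1 = 0.284000 - (-1.703304)/(2.987304) = 0.854181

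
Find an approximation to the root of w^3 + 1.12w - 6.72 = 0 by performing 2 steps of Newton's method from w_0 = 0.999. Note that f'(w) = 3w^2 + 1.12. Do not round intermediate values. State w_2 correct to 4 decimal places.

w_0 = 0.999000: f = -4.604117, f' = 4.114003 → w_1 = 0.999000 - (-4.604117)/(4.114003) = 2.118133
w_1 = 2.118133: f = 5.155288, f' = 14.579464 → w_2 = 2.118133 - (5.155288)/(14.579464) = 1.764534

1.7645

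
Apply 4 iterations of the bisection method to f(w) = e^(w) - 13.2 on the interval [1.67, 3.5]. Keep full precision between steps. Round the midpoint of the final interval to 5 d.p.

2.52781

f(1.670000) = -7.887832, f(3.500000) = 19.915452 (opposite signs)
step 1: m = 2.585000, f(m) = 0.063289 > 0 → root in [1.670000, 2.585000]
step 2: m = 2.127500, f(m) = -4.806144 < 0 → root in [2.127500, 2.585000]
step 3: m = 2.356250, f(m) = -2.648690 < 0 → root in [2.356250, 2.585000]
step 4: m = 2.470625, f(m) = -1.370162 < 0 → root in [2.470625, 2.585000]
Midpoint of [2.470625, 2.585000] = 2.527813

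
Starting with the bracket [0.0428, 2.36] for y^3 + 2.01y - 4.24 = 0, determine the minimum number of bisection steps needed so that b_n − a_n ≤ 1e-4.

15

Initial width b − a = 2.36 − 0.0428 = 2.317200.
After n steps the width is (b−a)/2^n; need (b−a)/2^n ≤ 1e-4.
So n ≥ log₂(2.317200/1e-4) = log₂(23172.0000) ≈ 14.5001.
Hence n = 15.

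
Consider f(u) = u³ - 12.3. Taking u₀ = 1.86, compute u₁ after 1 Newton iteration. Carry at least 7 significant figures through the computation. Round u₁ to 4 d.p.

f'(u) = 3u²
u_0 = 1.860000: f = -5.865144, f' = 10.378800 → u_1 = 1.860000 - (-5.865144)/(10.378800) = 2.425108

2.4251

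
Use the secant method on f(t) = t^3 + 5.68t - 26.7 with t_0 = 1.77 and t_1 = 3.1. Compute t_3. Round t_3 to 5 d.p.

Secant update: t_(k+1) = t_k − f(t_k)·(t_k − t_(k-1))/(f(t_k) − f(t_(k-1))).
f(t_0) = -11.101167, f(t_1) = 20.699000
t_2 = 3.100000 - (20.699000)·(3.100000 - 1.770000)/(20.699000 - (-11.101167)) = 2.234292; f(t_2) = -2.855507
t_3 = 2.234292 - (-2.855507)·(2.234292 - 3.100000)/(-2.855507 - (20.699000)) = 2.339241; f(t_3) = -0.612665

2.33924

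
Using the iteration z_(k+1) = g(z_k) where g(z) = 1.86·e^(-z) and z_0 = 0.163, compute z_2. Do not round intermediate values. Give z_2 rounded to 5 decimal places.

z_1 = g(0.163000) = 1.580240
z_2 = g(1.580240) = 0.383022

0.38302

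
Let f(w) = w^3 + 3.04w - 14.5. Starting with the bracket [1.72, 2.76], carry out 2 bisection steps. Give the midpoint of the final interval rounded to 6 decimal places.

2.110000

f(1.720000) = -4.182752, f(2.760000) = 14.914976 (opposite signs)
step 1: m = 2.240000, f(m) = 3.549024 > 0 → root in [1.720000, 2.240000]
step 2: m = 1.980000, f(m) = -0.718408 < 0 → root in [1.980000, 2.240000]
Midpoint of [1.980000, 2.240000] = 2.110000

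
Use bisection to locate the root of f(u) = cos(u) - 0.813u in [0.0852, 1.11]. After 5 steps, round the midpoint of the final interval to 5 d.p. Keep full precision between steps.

0.83779

f(0.085200) = 0.927105, f(1.110000) = -0.457768 (opposite signs)
step 1: m = 0.597600, f(m) = 0.340840 > 0 → root in [0.597600, 1.110000]
step 2: m = 0.853800, f(m) = -0.037016 < 0 → root in [0.597600, 0.853800]
step 3: m = 0.725700, f(m) = 0.158041 > 0 → root in [0.725700, 0.853800]
step 4: m = 0.789750, f(m) = 0.061956 > 0 → root in [0.789750, 0.853800]
step 5: m = 0.821775, f(m) = 0.012819 > 0 → root in [0.821775, 0.853800]
Midpoint of [0.821775, 0.853800] = 0.837788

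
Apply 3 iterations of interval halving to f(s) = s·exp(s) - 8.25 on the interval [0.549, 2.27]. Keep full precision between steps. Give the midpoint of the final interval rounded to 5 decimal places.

1.73219

f(0.549000) = -7.299395, f(2.270000) = 13.722240 (opposite signs)
step 1: m = 1.409500, f(m) = -2.479637 < 0 → root in [1.409500, 2.270000]
step 2: m = 1.839750, f(m) = 3.331161 > 0 → root in [1.409500, 1.839750]
step 3: m = 1.624625, f(m) = -0.002567 < 0 → root in [1.624625, 1.839750]
Midpoint of [1.624625, 1.839750] = 1.732187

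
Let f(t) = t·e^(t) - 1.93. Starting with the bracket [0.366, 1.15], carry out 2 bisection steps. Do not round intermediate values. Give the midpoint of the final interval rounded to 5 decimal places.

0.85600

f(0.366000) = -1.402244, f(1.150000) = 1.701922 (opposite signs)
step 1: m = 0.758000, f(m) = -0.312425 < 0 → root in [0.758000, 1.150000]
step 2: m = 0.954000, f(m) = 0.546654 > 0 → root in [0.758000, 0.954000]
Midpoint of [0.758000, 0.954000] = 0.856000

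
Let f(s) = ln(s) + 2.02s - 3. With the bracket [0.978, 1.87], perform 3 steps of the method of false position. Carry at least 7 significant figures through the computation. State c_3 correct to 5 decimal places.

f(0.978000) = -1.046686, f(1.870000) = 1.403338
step 1: c = 1.359075, f(c) = 0.052137 > 0 → new bracket [0.978000, 1.359075]
step 2: c = 1.340994, f(c) = 0.002219 > 0 → new bracket [0.978000, 1.340994]
step 3: c = 1.340226, f(c) = 0.000095 > 0 → new bracket [0.978000, 1.340226]

1.34023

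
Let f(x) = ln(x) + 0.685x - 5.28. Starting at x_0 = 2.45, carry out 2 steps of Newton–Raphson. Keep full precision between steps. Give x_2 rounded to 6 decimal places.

Newton update: x ← x − f(x)/f'(x).
f'(x) = 1/x + 0.685
x_0 = 2.450000: f = -2.705662, f' = 1.093163 → x_1 = 2.450000 - (-2.705662)/(1.093163) = 4.925076
x_1 = 4.925076: f = -0.311983, f' = 0.888043 → x_2 = 4.925076 - (-0.311983)/(0.888043) = 5.276392

5.276392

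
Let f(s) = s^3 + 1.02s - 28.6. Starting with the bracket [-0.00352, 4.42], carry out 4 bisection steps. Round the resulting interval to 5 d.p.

[2.76118, 3.03765]

f(-0.003520) = -28.603590, f(4.420000) = 62.259288 (opposite signs)
step 1: m = 2.208240, f(m) = -15.579502 < 0 → root in [2.208240, 4.420000]
step 2: m = 3.314120, f(m) = 11.180679 > 0 → root in [2.208240, 3.314120]
step 3: m = 2.761180, f(m) = -4.732043 < 0 → root in [2.761180, 3.314120]
step 4: m = 3.037650, f(m) = 2.527764 > 0 → root in [2.761180, 3.037650]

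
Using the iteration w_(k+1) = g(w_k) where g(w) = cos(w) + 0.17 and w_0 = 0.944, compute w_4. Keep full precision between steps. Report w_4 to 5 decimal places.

0.87114

w_1 = g(0.944000) = 0.756553
w_2 = g(0.756553) = 0.897206
w_3 = g(0.897206) = 0.793796
w_4 = g(0.793796) = 0.871144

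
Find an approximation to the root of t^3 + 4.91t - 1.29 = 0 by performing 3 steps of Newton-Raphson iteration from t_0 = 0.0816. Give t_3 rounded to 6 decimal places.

f'(t) = 3t^2 + 4.91
t_0 = 0.081600: f = -0.888801, f' = 4.929976 → t_1 = 0.081600 - (-0.888801)/(4.929976) = 0.261885
t_1 = 0.261885: f = 0.013816, f' = 5.115751 → t_2 = 0.261885 - (0.013816)/(5.115751) = 0.259184
t_2 = 0.259184: f = 0.000006, f' = 5.111529 → t_3 = 0.259184 - (0.000006)/(5.111529) = 0.259183

0.259183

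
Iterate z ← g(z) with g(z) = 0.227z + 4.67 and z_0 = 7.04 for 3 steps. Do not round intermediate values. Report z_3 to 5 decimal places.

6.05308

z_1 = g(7.040000) = 6.268080
z_2 = g(6.268080) = 6.092854
z_3 = g(6.092854) = 6.053078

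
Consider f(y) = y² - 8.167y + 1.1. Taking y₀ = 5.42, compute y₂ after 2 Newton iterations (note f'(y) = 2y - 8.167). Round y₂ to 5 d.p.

Newton update: y ← y − f(y)/f'(y).
y_0 = 5.420000: f = -13.788740, f' = 2.673000 → y_1 = 5.420000 - (-13.788740)/(2.673000) = 10.578526
y_1 = 10.578526: f = 26.610391, f' = 12.990052 → y_2 = 10.578526 - (26.610391)/(12.990052) = 8.530005

8.53001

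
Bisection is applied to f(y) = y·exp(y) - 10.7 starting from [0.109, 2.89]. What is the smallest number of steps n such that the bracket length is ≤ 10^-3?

Initial width b − a = 2.89 − 0.109 = 2.781000.
After n steps the width is (b−a)/2^n; need (b−a)/2^n ≤ 10^-3.
So n ≥ log₂(2.781000/10^-3) = log₂(2781.0000) ≈ 11.4414.
Hence n = 12.

12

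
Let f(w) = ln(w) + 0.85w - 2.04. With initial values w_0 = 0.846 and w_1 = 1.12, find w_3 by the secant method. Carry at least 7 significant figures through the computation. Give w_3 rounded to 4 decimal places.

1.7356

f(w_0) = -1.488136, f(w_1) = -0.974671
w_2 = 1.120000 - (-0.974671)·(1.120000 - 0.846000)/(-0.974671 - (-1.488136)) = 1.640114; f(w_2) = -0.151138
w_3 = 1.640114 - (-0.151138)·(1.640114 - 1.120000)/(-0.151138 - (-0.974671)) = 1.735567; f(w_3) = -0.013434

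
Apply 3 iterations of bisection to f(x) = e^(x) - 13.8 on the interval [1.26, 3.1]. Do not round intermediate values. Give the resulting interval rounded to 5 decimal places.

f(1.260000) = -10.274579, f(3.100000) = 8.397951 (opposite signs)
step 1: m = 2.180000, f(m) = -4.953694 < 0 → root in [2.180000, 3.100000]
step 2: m = 2.640000, f(m) = 0.213204 > 0 → root in [2.180000, 2.640000]
step 3: m = 2.410000, f(m) = -2.666039 < 0 → root in [2.410000, 2.640000]

[2.41000, 2.64000]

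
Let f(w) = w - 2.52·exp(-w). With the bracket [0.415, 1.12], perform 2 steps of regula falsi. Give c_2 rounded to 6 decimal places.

f(0.415000) = -1.249058, f(1.120000) = 0.297775
step 1: c = 0.984283, f(c) = 0.042541 > 0 → new bracket [0.415000, 0.984283]
step 2: c = 0.965533, f(c) = 0.005966 > 0 → new bracket [0.415000, 0.965533]

0.965533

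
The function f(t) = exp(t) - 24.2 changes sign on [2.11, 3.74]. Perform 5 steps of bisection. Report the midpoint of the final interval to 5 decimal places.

3.20516

f(2.110000) = -15.951759, f(3.740000) = 17.897990 (opposite signs)
step 1: m = 2.925000, f(m) = -5.565774 < 0 → root in [2.925000, 3.740000]
step 2: m = 3.332500, f(m) = 3.808275 > 0 → root in [2.925000, 3.332500]
step 3: m = 3.128750, f(m) = -1.354595 < 0 → root in [3.128750, 3.332500]
step 4: m = 3.230625, f(m) = 1.095462 > 0 → root in [3.128750, 3.230625]
step 5: m = 3.179688, f(m) = -0.160760 < 0 → root in [3.179688, 3.230625]
Midpoint of [3.179688, 3.230625] = 3.205156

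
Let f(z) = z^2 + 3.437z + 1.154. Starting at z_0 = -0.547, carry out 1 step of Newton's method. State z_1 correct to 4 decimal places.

Newton update: z ← z − f(z)/f'(z).
f'(z) = 2z + 3.437
z_0 = -0.547000: f = -0.426830, f' = 2.343000 → z_1 = -0.547000 - (-0.426830)/(2.343000) = -0.364828

-0.3648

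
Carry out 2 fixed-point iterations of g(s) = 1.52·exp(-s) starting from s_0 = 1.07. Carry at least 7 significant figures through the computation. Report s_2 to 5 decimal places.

s_1 = g(1.070000) = 0.521373
s_2 = g(0.521373) = 0.902431

0.90243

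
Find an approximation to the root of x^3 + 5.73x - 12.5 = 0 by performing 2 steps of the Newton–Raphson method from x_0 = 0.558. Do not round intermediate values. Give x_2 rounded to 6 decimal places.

1.589483

f'(x) = 3x^2 + 5.73
x_0 = 0.558000: f = -9.128919, f' = 6.664092 → x_1 = 0.558000 - (-9.128919)/(6.664092) = 1.927867
x_1 = 1.927867: f = 5.711924, f' = 16.880012 → x_2 = 1.927867 - (5.711924)/(16.880012) = 1.589483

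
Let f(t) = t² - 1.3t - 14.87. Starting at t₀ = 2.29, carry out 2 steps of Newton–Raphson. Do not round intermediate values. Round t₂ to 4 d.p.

4.7859

f'(t) = 2t - 1.3
t_0 = 2.290000: f = -12.602900, f' = 3.280000 → t_1 = 2.290000 - (-12.602900)/(3.280000) = 6.132348
t_1 = 6.132348: f = 14.763635, f' = 10.964695 → t_2 = 6.132348 - (14.763635)/(10.964695) = 4.785877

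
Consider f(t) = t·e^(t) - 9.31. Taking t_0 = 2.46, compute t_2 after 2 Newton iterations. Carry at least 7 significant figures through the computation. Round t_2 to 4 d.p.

f'(t) = (t + 1)·e^(t)
t_0 = 2.460000: f = 19.483836, f' = 40.498648 → t_1 = 2.460000 - (19.483836)/(40.498648) = 1.978902
t_1 = 1.978902: f = 5.006940, f' = 21.551732 → t_2 = 1.978902 - (5.006940)/(21.551732) = 1.746580

1.7466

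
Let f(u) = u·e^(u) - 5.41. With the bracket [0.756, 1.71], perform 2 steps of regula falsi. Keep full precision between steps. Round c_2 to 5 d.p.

f(0.756000) = -3.799916, f(1.710000) = 4.044524
step 1: c = 1.218126, f(c) = -1.291703 < 0 → new bracket [1.218126, 1.710000]
step 2: c = 1.337191, f(c) = -0.317538 < 0 → new bracket [1.337191, 1.710000]

1.33719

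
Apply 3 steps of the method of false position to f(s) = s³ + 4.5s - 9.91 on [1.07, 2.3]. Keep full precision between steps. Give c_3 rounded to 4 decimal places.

False-position update: c = (a·f(b) − b·f(a))/(f(b) − f(a)); replace the endpoint whose sign matches f(c).
f(1.070000) = -3.869957, f(2.300000) = 12.607000
step 1: c = 1.358891, f(c) = -1.285682 < 0 → new bracket [1.358891, 2.300000]
step 2: c = 1.445985, f(c) = -0.379698 < 0 → new bracket [1.445985, 2.300000]
step 3: c = 1.470954, f(c) = -0.107994 < 0 → new bracket [1.470954, 2.300000]

1.4710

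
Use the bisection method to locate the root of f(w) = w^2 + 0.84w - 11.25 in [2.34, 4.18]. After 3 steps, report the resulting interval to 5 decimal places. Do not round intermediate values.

[2.80000, 3.03000]

f(2.340000) = -3.808800, f(4.180000) = 9.733600 (opposite signs)
step 1: m = 3.260000, f(m) = 2.116000 > 0 → root in [2.340000, 3.260000]
step 2: m = 2.800000, f(m) = -1.058000 < 0 → root in [2.800000, 3.260000]
step 3: m = 3.030000, f(m) = 0.476100 > 0 → root in [2.800000, 3.030000]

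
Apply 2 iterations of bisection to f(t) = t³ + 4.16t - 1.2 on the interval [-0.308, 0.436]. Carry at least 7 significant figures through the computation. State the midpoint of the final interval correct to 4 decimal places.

0.3430

f(-0.308000) = -2.510498, f(0.436000) = 0.696642 (opposite signs)
step 1: m = 0.064000, f(m) = -0.933498 < 0 → root in [0.064000, 0.436000]
step 2: m = 0.250000, f(m) = -0.144375 < 0 → root in [0.250000, 0.436000]
Midpoint of [0.250000, 0.436000] = 0.343000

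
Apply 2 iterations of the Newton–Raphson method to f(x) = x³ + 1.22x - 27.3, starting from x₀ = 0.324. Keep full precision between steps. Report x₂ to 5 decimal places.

11.90018

f'(x) = 3x² + 1.22
x_0 = 0.324000: f = -26.870708, f' = 1.534928 → x_1 = 0.324000 - (-26.870708)/(1.534928) = 17.830168
x_1 = 17.830168: f = 5662.928931, f' = 954.964696 → x_2 = 17.830168 - (5662.928931)/(954.964696) = 11.900180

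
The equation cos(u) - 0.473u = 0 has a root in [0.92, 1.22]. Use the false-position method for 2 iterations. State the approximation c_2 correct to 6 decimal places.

f(0.920000) = 0.170660, f(1.220000) = -0.233414
step 1: c = 1.046705, f(c) = 0.005336 > 0 → new bracket [1.046705, 1.220000]
step 2: c = 1.050577, f(c) = 0.000147 > 0 → new bracket [1.050577, 1.220000]

1.050577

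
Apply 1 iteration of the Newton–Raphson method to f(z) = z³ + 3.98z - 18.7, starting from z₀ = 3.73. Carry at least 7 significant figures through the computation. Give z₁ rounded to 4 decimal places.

2.6792

f'(z) = 3z² + 3.98
z_0 = 3.730000: f = 48.040517, f' = 45.718700 → z_1 = 3.730000 - (48.040517)/(45.718700) = 2.679215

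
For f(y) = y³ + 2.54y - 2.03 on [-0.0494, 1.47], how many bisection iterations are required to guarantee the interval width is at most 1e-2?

Initial width b − a = 1.47 − -0.0494 = 1.519400.
After n steps the width is (b−a)/2^n; need (b−a)/2^n ≤ 1e-2.
So n ≥ log₂(1.519400/1e-2) = log₂(151.9400) ≈ 7.2474.
Hence n = 8.

8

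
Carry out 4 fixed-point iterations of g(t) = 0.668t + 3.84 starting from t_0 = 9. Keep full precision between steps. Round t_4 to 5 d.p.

11.05528

t_1 = g(9.000000) = 9.852000
t_2 = g(9.852000) = 10.421136
t_3 = g(10.421136) = 10.801319
t_4 = g(10.801319) = 11.055281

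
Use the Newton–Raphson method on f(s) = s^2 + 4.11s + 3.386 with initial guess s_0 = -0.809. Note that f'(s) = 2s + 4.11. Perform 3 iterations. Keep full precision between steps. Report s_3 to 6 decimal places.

-1.140109

Newton update: s ← s − f(s)/f'(s).
s_0 = -0.809000: f = 0.715491, f' = 2.492000 → s_1 = -0.809000 - (0.715491)/(2.492000) = -1.096115
s_1 = -1.096115: f = 0.082435, f' = 1.917770 → s_2 = -1.096115 - (0.082435)/(1.917770) = -1.139100
s_2 = -1.139100: f = 0.001848, f' = 1.831800 → s_3 = -1.139100 - (0.001848)/(1.831800) = -1.140109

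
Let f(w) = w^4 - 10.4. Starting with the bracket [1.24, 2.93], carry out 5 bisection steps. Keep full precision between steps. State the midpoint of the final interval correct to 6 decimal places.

f(1.240000) = -8.035786, f(2.930000) = 63.300508 (opposite signs)
step 1: m = 2.085000, f(m) = 8.498365 > 0 → root in [1.240000, 2.085000]
step 2: m = 1.662500, f(m) = -2.760822 < 0 → root in [1.662500, 2.085000]
step 3: m = 1.873750, f(m) = 1.926693 > 0 → root in [1.662500, 1.873750]
step 4: m = 1.768125, f(m) = -0.626461 < 0 → root in [1.768125, 1.873750]
step 5: m = 1.820937, f(m) = 0.594618 > 0 → root in [1.768125, 1.820937]
Midpoint of [1.768125, 1.820937] = 1.794531

1.794531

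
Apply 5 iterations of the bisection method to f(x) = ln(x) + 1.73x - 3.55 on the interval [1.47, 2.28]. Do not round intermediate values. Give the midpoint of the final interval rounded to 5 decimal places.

f(1.470000) = -0.621638, f(2.280000) = 1.218575 (opposite signs)
step 1: m = 1.875000, f(m) = 0.322359 > 0 → root in [1.470000, 1.875000]
step 2: m = 1.672500, f(m) = -0.142255 < 0 → root in [1.672500, 1.875000]
step 3: m = 1.773750, f(m) = 0.091683 > 0 → root in [1.672500, 1.773750]
step 4: m = 1.723125, f(m) = -0.024854 < 0 → root in [1.723125, 1.773750]
step 5: m = 1.748438, f(m) = 0.033519 > 0 → root in [1.723125, 1.748438]
Midpoint of [1.723125, 1.748438] = 1.735781

1.73578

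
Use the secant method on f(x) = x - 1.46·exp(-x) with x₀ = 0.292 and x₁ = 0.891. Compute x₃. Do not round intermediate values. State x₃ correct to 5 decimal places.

f(x_0) = -0.798282, f(x_1) = 0.292042
x_2 = 0.891000 - (0.292042)·(0.891000 - 0.292000)/(0.292042 - (-0.798282)) = 0.730559; f(x_2) = 0.027364
x_3 = 0.730559 - (0.027364)·(0.730559 - 0.891000)/(0.027364 - (0.292042)) = 0.713971; f(x_3) = -0.000985

0.71397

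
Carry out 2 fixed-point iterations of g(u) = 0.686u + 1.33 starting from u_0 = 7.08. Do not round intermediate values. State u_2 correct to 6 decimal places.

5.574200

u_1 = g(7.080000) = 6.186880
u_2 = g(6.186880) = 5.574200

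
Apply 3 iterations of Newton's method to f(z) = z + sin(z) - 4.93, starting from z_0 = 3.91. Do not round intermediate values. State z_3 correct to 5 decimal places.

17.37812

f'(z) = 1 + cos(z)
z_0 = 3.910000: f = -1.714991, f' = 0.280982 → z_1 = 3.910000 - (-1.714991)/(0.280982) = 10.013572
z_1 = 10.013572: f = 4.528213, f' = 0.168389 → z_2 = 10.013572 - (4.528213)/(0.168389) = -16.877843
z_2 = -16.877843: f = -20.887139, f' = 0.609737 → z_3 = -16.877843 - (-20.887139)/(0.609737) = 17.378120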